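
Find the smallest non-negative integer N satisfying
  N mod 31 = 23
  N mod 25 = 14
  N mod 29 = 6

The moduli are pairwise coprime; M = 31·25·29 = 22475.
M/31 = 725; 725 ≡ 12 (mod 31); 12·13 ≡ 1, so inverse 13.
M/25 = 899; 899 ≡ 24 (mod 25); 24·24 ≡ 1, so inverse 24.
M/29 = 775; 775 ≡ 21 (mod 29); 21·18 ≡ 1, so inverse 18.
N ≡ 23·725·13 + 14·899·24 + 6·775·18 = 602539.
602539 mod 22475 = 18189.

18189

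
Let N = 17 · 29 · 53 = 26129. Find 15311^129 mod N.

521

Mod 17: 15311 ≡ 11; by Fermat, exponent reduces to 129 mod 16 = 1; 11^1 ≡ 11 (mod 17).
Mod 29: 15311 ≡ 28; by Fermat, exponent reduces to 129 mod 28 = 17; 28^17 ≡ 28 (mod 29).
Mod 53: 15311 ≡ 47; by Fermat, exponent reduces to 129 mod 52 = 25; 47^25 ≡ 44 (mod 53).
Combine by CRT: x ≡ 11 (mod 17), x ≡ 28 (mod 29), x ≡ 44 (mod 53) ⇒ x ≡ 521 (mod 26129).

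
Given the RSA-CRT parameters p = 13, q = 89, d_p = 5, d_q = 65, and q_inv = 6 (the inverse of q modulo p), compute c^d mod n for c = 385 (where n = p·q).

216

m₁ = c^(d_p) mod p: c ≡ 8 (mod 13), and 8^5 mod 13 = 8.
m₂ = c^(d_q) mod q: c ≡ 29 (mod 89), and 29^65 mod 89 = 38.
h = q_inv·(m₁ − m₂) mod p = 6·(8 − 38) mod 13 = 2.
m = m₂ + h·q = 38 + 2·89 = 216.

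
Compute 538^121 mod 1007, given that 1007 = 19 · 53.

Mod 19: 538 ≡ 6; by Fermat, exponent reduces to 121 mod 18 = 13; 6^13 ≡ 4 (mod 19).
Mod 53: 538 ≡ 8; by Fermat, exponent reduces to 121 mod 52 = 17; 8^17 ≡ 27 (mod 53).
Combine by CRT: x ≡ 4 (mod 19), x ≡ 27 (mod 53) ⇒ x ≡ 80 (mod 1007).

80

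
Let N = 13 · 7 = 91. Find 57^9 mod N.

57

Mod 13: 57 ≡ 5; 5^9 ≡ 5 (mod 13).
Mod 7: 57 ≡ 1; by Fermat, exponent reduces to 9 mod 6 = 3; 1^3 ≡ 1 (mod 7).
Combine by CRT: x ≡ 5 (mod 13), x ≡ 1 (mod 7) ⇒ x ≡ 57 (mod 91).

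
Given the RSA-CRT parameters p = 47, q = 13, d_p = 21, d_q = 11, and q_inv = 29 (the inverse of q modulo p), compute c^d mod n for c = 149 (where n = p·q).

271

m₁ = c^(d_p) mod p: c ≡ 8 (mod 47), and 8^21 mod 47 = 36.
m₂ = c^(d_q) mod q: c ≡ 6 (mod 13), and 6^11 mod 13 = 11.
h = q_inv·(m₁ − m₂) mod p = 29·(36 − 11) mod 47 = 20.
m = m₂ + h·q = 11 + 20·13 = 271.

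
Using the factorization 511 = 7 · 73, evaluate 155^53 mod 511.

Mod 7: 155 ≡ 1; by Fermat, exponent reduces to 53 mod 6 = 5; 1^5 ≡ 1 (mod 7).
Mod 73: 155 ≡ 9; 9^53 ≡ 65 (mod 73).
Combine by CRT: x ≡ 1 (mod 7), x ≡ 65 (mod 73) ⇒ x ≡ 211 (mod 511).

211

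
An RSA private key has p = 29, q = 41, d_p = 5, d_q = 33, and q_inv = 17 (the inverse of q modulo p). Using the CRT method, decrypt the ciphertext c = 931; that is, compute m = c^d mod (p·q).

m₁ = c^(d_p) mod p: c ≡ 3 (mod 29), and 3^5 mod 29 = 11.
m₂ = c^(d_q) mod q: c ≡ 29 (mod 41), and 29^33 mod 41 = 13.
h = q_inv·(m₁ − m₂) mod p = 17·(11 − 13) mod 29 = 24.
m = m₂ + h·q = 13 + 24·41 = 997.

997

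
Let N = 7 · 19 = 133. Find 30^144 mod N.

Mod 7: 30 ≡ 2; since 6 | 144, by Fermat 2^144 ≡ 1 (mod 7).
Mod 19: 30 ≡ 11; since 18 | 144, by Fermat 11^144 ≡ 1 (mod 19).
Combine by CRT: x ≡ 1 (mod 7), x ≡ 1 (mod 19) ⇒ x ≡ 1 (mod 133).

1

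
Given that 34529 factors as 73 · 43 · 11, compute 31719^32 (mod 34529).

Mod 73: 31719 ≡ 37; 37^32 ≡ 16 (mod 73).
Mod 43: 31719 ≡ 28; 28^32 ≡ 31 (mod 43).
Mod 11: 31719 ≡ 6; by Fermat, exponent reduces to 32 mod 10 = 2; 6^2 ≡ 3 (mod 11).
Combine by CRT: x ≡ 16 (mod 73), x ≡ 31 (mod 43), x ≡ 3 (mod 11) ⇒ x ≡ 17317 (mod 34529).

17317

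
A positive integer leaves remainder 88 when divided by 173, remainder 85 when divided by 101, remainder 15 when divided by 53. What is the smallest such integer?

108559

The moduli are pairwise coprime; N = 173·101·53 = 926069.
N/173 = 5353; 5353 ≡ 163 (mod 173); 163·121 ≡ 1, so inverse 121.
N/101 = 9169; 9169 ≡ 79 (mod 101); 79·78 ≡ 1, so inverse 78.
N/53 = 17473; 17473 ≡ 36 (mod 53); 36·28 ≡ 1, so inverse 28.
x ≡ 88·5353·121 + 85·9169·78 + 15·17473·28 = 125127874.
125127874 mod 926069 = 108559.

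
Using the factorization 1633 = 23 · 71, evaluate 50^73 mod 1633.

537

Mod 23: 50 ≡ 4; by Fermat, exponent reduces to 73 mod 22 = 7; 4^7 ≡ 8 (mod 23).
Mod 71: 50 ≡ 50; by Fermat, exponent reduces to 73 mod 70 = 3; 50^3 ≡ 40 (mod 71).
Combine by CRT: x ≡ 8 (mod 23), x ≡ 40 (mod 71) ⇒ x ≡ 537 (mod 1633).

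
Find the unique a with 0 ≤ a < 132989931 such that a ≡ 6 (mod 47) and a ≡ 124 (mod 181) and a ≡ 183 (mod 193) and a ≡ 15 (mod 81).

120585039

From a ≡ 6 (mod 47) write a = 6 + 47t. Substituting into a ≡ 124 (mod 181) gives 47t ≡ 118 (mod 181), and since 47⁻¹ ≡ 104 (mod 181), t ≡ 145. Hence a ≡ 6 + 47·145 = 6821 (mod 8507).
From a ≡ 6821 (mod 8507) write a = 6821 + 8507t. Substituting into a ≡ 183 (mod 193) gives 8507t ≡ 117 (mod 193), and since 15⁻¹ ≡ 103 (mod 193), t ≡ 85. Hence a ≡ 6821 + 8507·85 = 729916 (mod 1641851).
From a ≡ 729916 (mod 1641851) write a = 729916 + 1641851t. Substituting into a ≡ 15 (mod 81) gives 1641851t ≡ 71 (mod 81), and since 62⁻¹ ≡ 17 (mod 81), t ≡ 73. Hence a ≡ 729916 + 1641851·73 = 120585039 (mod 132989931).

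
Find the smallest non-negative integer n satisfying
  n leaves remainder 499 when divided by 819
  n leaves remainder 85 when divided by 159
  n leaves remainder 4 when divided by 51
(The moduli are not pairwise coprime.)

gcd(819, 159) = 3 and 3 | (85 − 499), so the pair is consistent; merging gives n ≡ 40630 (mod 43407), where 43407 = lcm(819, 159).
gcd(43407, 51) = 3 and 3 | (4 − 40630), so the pair is consistent; merging gives n ≡ 561514 (mod 737919), where 737919 = lcm(43407, 51).
The solution is unique modulo lcm(819, 159, 51) = 737919.

561514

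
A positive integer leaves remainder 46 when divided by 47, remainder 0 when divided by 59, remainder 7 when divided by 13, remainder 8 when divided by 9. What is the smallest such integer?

177236

The moduli are pairwise coprime; N = 47·59·13·9 = 324441.
N/47 = 6903; 6903 ≡ 41 (mod 47); 41·39 ≡ 1, so inverse 39.
N/59 = 5499; 5499 ≡ 12 (mod 59); 12·5 ≡ 1, so inverse 5.
N/13 = 24957; 24957 ≡ 10 (mod 13); 10·4 ≡ 1, so inverse 4.
N/9 = 36049; 36049 ≡ 4 (mod 9); 4·7 ≡ 1, so inverse 7.
k ≡ 46·6903·39 + 0·5499·5 + 7·24957·4 + 8·36049·7 = 15101522.
15101522 mod 324441 = 177236.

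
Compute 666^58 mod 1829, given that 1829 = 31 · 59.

1771

Mod 31: 666 ≡ 15; by Fermat, exponent reduces to 58 mod 30 = 28; 15^28 ≡ 4 (mod 31).
Mod 59: 666 ≡ 17; since 58 | 58, by Fermat 17^58 ≡ 1 (mod 59).
Combine by CRT: x ≡ 4 (mod 31), x ≡ 1 (mod 59) ⇒ x ≡ 1771 (mod 1829).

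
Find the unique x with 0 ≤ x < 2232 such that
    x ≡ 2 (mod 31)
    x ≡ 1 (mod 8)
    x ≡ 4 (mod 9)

1273

Combine the congruences pairwise.
From x ≡ 2 (mod 31) write x = 2 + 31t. Substituting into x ≡ 1 (mod 8) gives 31t ≡ 7 (mod 8), and since 7⁻¹ ≡ 7 (mod 8), t ≡ 1. Hence x ≡ 2 + 31·1 = 33 (mod 248).
From x ≡ 33 (mod 248) write x = 33 + 248t. Substituting into x ≡ 4 (mod 9) gives 248t ≡ 7 (mod 9), and since 5⁻¹ ≡ 2 (mod 9), t ≡ 5. Hence x ≡ 33 + 248·5 = 1273 (mod 2232).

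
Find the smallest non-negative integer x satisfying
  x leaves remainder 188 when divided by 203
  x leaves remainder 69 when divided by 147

2421

gcd(203, 147) = 7 and 7 | (69 − 188), so the pair is consistent; merging gives x ≡ 2421 (mod 4263), where 4263 = lcm(203, 147).
The solution is unique modulo lcm(203, 147) = 4263.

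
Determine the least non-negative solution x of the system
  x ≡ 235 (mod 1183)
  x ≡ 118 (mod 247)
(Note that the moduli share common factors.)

8516

gcd(1183, 247) = 13 and 13 | (118 − 235), so the pair is consistent; merging gives x ≡ 8516 (mod 22477), where 22477 = lcm(1183, 247).
The solution is unique modulo lcm(1183, 247) = 22477.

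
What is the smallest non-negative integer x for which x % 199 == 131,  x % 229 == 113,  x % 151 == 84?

6726530

The moduli are pairwise coprime; N = 199·229·151 = 6881221.
N/199 = 34579; 34579 ≡ 152 (mod 199); 152·127 ≡ 1, so inverse 127.
N/229 = 30049; 30049 ≡ 50 (mod 229); 50·142 ≡ 1, so inverse 142.
N/151 = 45571; 45571 ≡ 120 (mod 151); 120·112 ≡ 1, so inverse 112.
x ≡ 131·34579·127 + 113·30049·142 + 84·45571·112 = 1486189045.
1486189045 mod 6881221 = 6726530.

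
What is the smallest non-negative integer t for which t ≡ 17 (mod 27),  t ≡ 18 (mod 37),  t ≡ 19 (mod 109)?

26288

The moduli are pairwise coprime; N = 27·37·109 = 108891.
N/27 = 4033; 4033 ≡ 10 (mod 27); 10·19 ≡ 1, so inverse 19.
N/37 = 2943; 2943 ≡ 20 (mod 37); 20·13 ≡ 1, so inverse 13.
N/109 = 999; 999 ≡ 18 (mod 109); 18·103 ≡ 1, so inverse 103.
t ≡ 17·4033·19 + 18·2943·13 + 19·999·103 = 3946364.
3946364 mod 108891 = 26288.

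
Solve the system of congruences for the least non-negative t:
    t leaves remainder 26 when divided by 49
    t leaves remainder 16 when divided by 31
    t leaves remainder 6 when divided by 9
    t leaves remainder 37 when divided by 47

The moduli are pairwise coprime; N = 49·31·9·47 = 642537.
N/49 = 13113; 13113 ≡ 30 (mod 49); 30·18 ≡ 1, so inverse 18.
N/31 = 20727; 20727 ≡ 19 (mod 31); 19·18 ≡ 1, so inverse 18.
N/9 = 71393; 71393 ≡ 5 (mod 9); 5·2 ≡ 1, so inverse 2.
N/47 = 13671; 13671 ≡ 41 (mod 47); 41·39 ≡ 1, so inverse 39.
t ≡ 26·13113·18 + 16·20727·18 + 6·71393·2 + 37·13671·39 = 32690229.
32690229 mod 642537 = 563379.

563379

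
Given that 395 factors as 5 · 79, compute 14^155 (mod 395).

Mod 5: 14 ≡ 4; by Fermat, exponent reduces to 155 mod 4 = 3; 4^3 ≡ 4 (mod 5).
Mod 79: 14 ≡ 14; by Fermat, exponent reduces to 155 mod 78 = 77; 14^77 ≡ 17 (mod 79).
Combine by CRT: x ≡ 4 (mod 5), x ≡ 17 (mod 79) ⇒ x ≡ 254 (mod 395).

254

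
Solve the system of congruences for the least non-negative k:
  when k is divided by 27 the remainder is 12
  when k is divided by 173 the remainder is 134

Combine the congruences pairwise.
From k ≡ 12 (mod 27) write k = 12 + 27t. Substituting into k ≡ 134 (mod 173) gives 27t ≡ 122 (mod 173), and since 27⁻¹ ≡ 141 (mod 173), t ≡ 75. Hence k ≡ 12 + 27·75 = 2037 (mod 4671).

2037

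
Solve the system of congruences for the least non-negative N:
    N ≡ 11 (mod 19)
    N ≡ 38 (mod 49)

87

From N ≡ 11 (mod 19) write N = 11 + 19t. Substituting into N ≡ 38 (mod 49) gives 19t ≡ 27 (mod 49), and since 19⁻¹ ≡ 31 (mod 49), t ≡ 4. Hence N ≡ 11 + 19·4 = 87 (mod 931).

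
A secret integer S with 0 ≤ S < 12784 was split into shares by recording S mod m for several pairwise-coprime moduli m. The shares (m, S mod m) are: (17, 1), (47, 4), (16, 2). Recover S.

10626

The moduli are pairwise coprime; N = 17·47·16 = 12784.
N/17 = 752; 752 ≡ 4 (mod 17); 4·13 ≡ 1, so inverse 13.
N/47 = 272; 272 ≡ 37 (mod 47); 37·14 ≡ 1, so inverse 14.
N/16 = 799; 799 ≡ 15 (mod 16); 15·15 ≡ 1, so inverse 15.
S ≡ 1·752·13 + 4·272·14 + 2·799·15 = 48978.
48978 mod 12784 = 10626.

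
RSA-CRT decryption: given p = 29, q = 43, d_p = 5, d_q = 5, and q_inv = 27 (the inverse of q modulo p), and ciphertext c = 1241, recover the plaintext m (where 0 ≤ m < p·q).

953

m₁ = c^(d_p) mod p: c ≡ 23 (mod 29), and 23^5 mod 29 = 25.
m₂ = c^(d_q) mod q: c ≡ 37 (mod 43), and 37^5 mod 43 = 7.
h = q_inv·(m₁ − m₂) mod p = 27·(25 − 7) mod 29 = 22.
m = m₂ + h·q = 7 + 22·43 = 953.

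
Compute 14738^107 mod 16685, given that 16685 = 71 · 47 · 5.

12377

Mod 71: 14738 ≡ 41; by Fermat, exponent reduces to 107 mod 70 = 37; 41^37 ≡ 23 (mod 71).
Mod 47: 14738 ≡ 27; by Fermat, exponent reduces to 107 mod 46 = 15; 27^15 ≡ 16 (mod 47).
Mod 5: 14738 ≡ 3; by Fermat, exponent reduces to 107 mod 4 = 3; 3^3 ≡ 2 (mod 5).
Combine by CRT: x ≡ 23 (mod 71), x ≡ 16 (mod 47), x ≡ 2 (mod 5) ⇒ x ≡ 12377 (mod 16685).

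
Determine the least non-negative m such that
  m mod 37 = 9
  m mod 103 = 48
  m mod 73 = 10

262080

The moduli are pairwise coprime; N = 37·103·73 = 278203.
N/37 = 7519; 7519 ≡ 8 (mod 37); 8·14 ≡ 1, so inverse 14.
N/103 = 2701; 2701 ≡ 23 (mod 103); 23·9 ≡ 1, so inverse 9.
N/73 = 3811; 3811 ≡ 15 (mod 73); 15·39 ≡ 1, so inverse 39.
m ≡ 9·7519·14 + 48·2701·9 + 10·3811·39 = 3600516.
3600516 mod 278203 = 262080.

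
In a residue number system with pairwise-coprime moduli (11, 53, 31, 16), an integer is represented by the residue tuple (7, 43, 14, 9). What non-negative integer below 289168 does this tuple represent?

From x ≡ 7 (mod 11) write x = 7 + 11t. Substituting into x ≡ 43 (mod 53) gives 11t ≡ 36 (mod 53), and since 11⁻¹ ≡ 29 (mod 53), t ≡ 37. Hence x ≡ 7 + 11·37 = 414 (mod 583).
From x ≡ 414 (mod 583) write x = 414 + 583t. Substituting into x ≡ 14 (mod 31) gives 583t ≡ 3 (mod 31), and since 25⁻¹ ≡ 5 (mod 31), t ≡ 15. Hence x ≡ 414 + 583·15 = 9159 (mod 18073).
From x ≡ 9159 (mod 18073) write x = 9159 + 18073t. Substituting into x ≡ 9 (mod 16) gives 18073t ≡ 2 (mod 16), and since 9⁻¹ ≡ 9 (mod 16), t ≡ 2. Hence x ≡ 9159 + 18073·2 = 45305 (mod 289168).

45305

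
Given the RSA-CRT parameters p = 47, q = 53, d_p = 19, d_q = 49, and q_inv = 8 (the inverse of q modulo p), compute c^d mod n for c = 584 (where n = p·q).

m₁ = c^(d_p) mod p: c ≡ 20 (mod 47), and 20^19 mod 47 = 43.
m₂ = c^(d_q) mod q: c ≡ 1 (mod 53), and 1^49 mod 53 = 1.
h = q_inv·(m₁ − m₂) mod p = 8·(43 − 1) mod 47 = 7.
m = m₂ + h·q = 1 + 7·53 = 372.

372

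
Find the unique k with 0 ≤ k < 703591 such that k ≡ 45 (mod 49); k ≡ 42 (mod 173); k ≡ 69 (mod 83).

The moduli are pairwise coprime; N = 49·173·83 = 703591.
N/49 = 14359; 14359 ≡ 2 (mod 49); 2·25 ≡ 1, so inverse 25.
N/173 = 4067; 4067 ≡ 88 (mod 173); 88·116 ≡ 1, so inverse 116.
N/83 = 8477; 8477 ≡ 11 (mod 83); 11·68 ≡ 1, so inverse 68.
k ≡ 45·14359·25 + 42·4067·116 + 69·8477·68 = 75742383.
75742383 mod 703591 = 458146.

458146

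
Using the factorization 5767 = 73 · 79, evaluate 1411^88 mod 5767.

3349

Mod 73: 1411 ≡ 24; by Fermat, exponent reduces to 88 mod 72 = 16; 24^16 ≡ 64 (mod 73).
Mod 79: 1411 ≡ 68; by Fermat, exponent reduces to 88 mod 78 = 10; 68^10 ≡ 31 (mod 79).
Combine by CRT: x ≡ 64 (mod 73), x ≡ 31 (mod 79) ⇒ x ≡ 3349 (mod 5767).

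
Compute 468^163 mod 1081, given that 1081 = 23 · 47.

607

Mod 23: 468 ≡ 8; by Fermat, exponent reduces to 163 mod 22 = 9; 8^9 ≡ 9 (mod 23).
Mod 47: 468 ≡ 45; by Fermat, exponent reduces to 163 mod 46 = 25; 45^25 ≡ 43 (mod 47).
Combine by CRT: x ≡ 9 (mod 23), x ≡ 43 (mod 47) ⇒ x ≡ 607 (mod 1081).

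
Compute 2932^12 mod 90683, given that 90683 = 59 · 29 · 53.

Mod 59: 2932 ≡ 41; 41^12 ≡ 12 (mod 59).
Mod 29: 2932 ≡ 3; 3^12 ≡ 16 (mod 29).
Mod 53: 2932 ≡ 17; 17^12 ≡ 28 (mod 53).
Combine by CRT: x ≡ 12 (mod 59), x ≡ 16 (mod 29), x ≡ 28 (mod 53) ⇒ x ≡ 5381 (mod 90683).

5381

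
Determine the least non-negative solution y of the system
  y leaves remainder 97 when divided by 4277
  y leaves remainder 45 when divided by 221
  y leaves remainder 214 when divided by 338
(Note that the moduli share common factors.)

1330244

gcd(4277, 221) = 13 and 13 | (45 − 97), so the pair is consistent; merging gives y ≡ 21482 (mod 72709), where 72709 = lcm(4277, 221).
gcd(72709, 338) = 13 and 13 | (214 − 21482), so the pair is consistent; merging gives y ≡ 1330244 (mod 1890434), where 1890434 = lcm(72709, 338).
The solution is unique modulo lcm(4277, 221, 338) = 1890434.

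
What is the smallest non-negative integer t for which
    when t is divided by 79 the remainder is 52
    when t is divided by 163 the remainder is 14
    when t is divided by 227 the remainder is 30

The moduli are pairwise coprime; N = 79·163·227 = 2923079.
N/79 = 37001; 37001 ≡ 29 (mod 79); 29·30 ≡ 1, so inverse 30.
N/163 = 17933; 17933 ≡ 3 (mod 163); 3·109 ≡ 1, so inverse 109.
N/227 = 12877; 12877 ≡ 165 (mod 227); 165·216 ≡ 1, so inverse 216.
t ≡ 52·37001·30 + 14·17933·109 + 30·12877·216 = 168530278.
168530278 mod 2923079 = 1914775.

1914775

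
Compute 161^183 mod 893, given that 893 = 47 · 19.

Mod 47: 161 ≡ 20; by Fermat, exponent reduces to 183 mod 46 = 45; 20^45 ≡ 40 (mod 47).
Mod 19: 161 ≡ 9; by Fermat, exponent reduces to 183 mod 18 = 3; 9^3 ≡ 7 (mod 19).
Combine by CRT: x ≡ 40 (mod 47), x ≡ 7 (mod 19) ⇒ x ≡ 463 (mod 893).

463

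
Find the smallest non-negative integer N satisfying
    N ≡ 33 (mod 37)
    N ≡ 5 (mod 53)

From N ≡ 33 (mod 37) write N = 33 + 37t. Substituting into N ≡ 5 (mod 53) gives 37t ≡ 25 (mod 53), and since 37⁻¹ ≡ 43 (mod 53), t ≡ 15. Hence N ≡ 33 + 37·15 = 588 (mod 1961).

588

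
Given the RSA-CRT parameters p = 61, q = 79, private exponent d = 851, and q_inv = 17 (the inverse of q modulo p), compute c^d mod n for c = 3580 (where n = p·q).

327

d_p = d mod (p−1) = 851 mod 60 = 11; d_q = d mod (q−1) = 71.
m₁ = c^(d_p) mod p: c ≡ 42 (mod 61), and 42^11 mod 61 = 22.
m₂ = c^(d_q) mod q: c ≡ 25 (mod 79), and 25^71 mod 79 = 11.
h = q_inv·(m₁ − m₂) mod p = 17·(22 − 11) mod 61 = 4.
m = m₂ + h·q = 11 + 4·79 = 327.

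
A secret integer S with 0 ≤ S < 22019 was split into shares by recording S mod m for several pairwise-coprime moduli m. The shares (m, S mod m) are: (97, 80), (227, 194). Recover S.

From S ≡ 80 (mod 97) write S = 80 + 97t. Substituting into S ≡ 194 (mod 227) gives 97t ≡ 114 (mod 227), and since 97⁻¹ ≡ 110 (mod 227), t ≡ 55. Hence S ≡ 80 + 97·55 = 5415 (mod 22019).

5415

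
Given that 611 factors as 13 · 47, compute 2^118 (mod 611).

478

Mod 13: 2 ≡ 2; by Fermat, exponent reduces to 118 mod 12 = 10; 2^10 ≡ 10 (mod 13).
Mod 47: 2 ≡ 2; by Fermat, exponent reduces to 118 mod 46 = 26; 2^26 ≡ 8 (mod 47).
Combine by CRT: x ≡ 10 (mod 13), x ≡ 8 (mod 47) ⇒ x ≡ 478 (mod 611).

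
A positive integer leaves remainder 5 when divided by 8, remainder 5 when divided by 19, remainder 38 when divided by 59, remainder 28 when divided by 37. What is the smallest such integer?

210373

From N ≡ 5 (mod 8) write N = 5 + 8t. Substituting into N ≡ 5 (mod 19) gives 8t ≡ 0 (mod 19), and since 8⁻¹ ≡ 12 (mod 19), t ≡ 0. Hence N ≡ 5 + 8·0 = 5 (mod 152).
From N ≡ 5 (mod 152) write N = 5 + 152t. Substituting into N ≡ 38 (mod 59) gives 152t ≡ 33 (mod 59), and since 34⁻¹ ≡ 33 (mod 59), t ≡ 27. Hence N ≡ 5 + 152·27 = 4109 (mod 8968).
From N ≡ 4109 (mod 8968) write N = 4109 + 8968t. Substituting into N ≡ 28 (mod 37) gives 8968t ≡ 26 (mod 37), and since 14⁻¹ ≡ 8 (mod 37), t ≡ 23. Hence N ≡ 4109 + 8968·23 = 210373 (mod 331816).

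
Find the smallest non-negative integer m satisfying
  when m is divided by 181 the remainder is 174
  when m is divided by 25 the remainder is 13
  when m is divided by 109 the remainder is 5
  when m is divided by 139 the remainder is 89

The moduli are pairwise coprime; N = 181·25·109·139 = 68558275.
N/181 = 378775; 378775 ≡ 123 (mod 181); 123·78 ≡ 1, so inverse 78.
N/25 = 2742331; 2742331 ≡ 6 (mod 25); 6·21 ≡ 1, so inverse 21.
N/109 = 628975; 628975 ≡ 45 (mod 109); 45·63 ≡ 1, so inverse 63.
N/139 = 493225; 493225 ≡ 53 (mod 139); 53·21 ≡ 1, so inverse 21.
m ≡ 174·378775·78 + 13·2742331·21 + 5·628975·63 + 89·493225·21 = 7009355313.
7009355313 mod 68558275 = 16411263.

16411263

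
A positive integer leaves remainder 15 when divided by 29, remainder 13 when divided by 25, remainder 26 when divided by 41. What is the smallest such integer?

The moduli are pairwise coprime; N = 29·25·41 = 29725.
N/29 = 1025; 1025 ≡ 10 (mod 29); 10·3 ≡ 1, so inverse 3.
N/25 = 1189; 1189 ≡ 14 (mod 25); 14·9 ≡ 1, so inverse 9.
N/41 = 725; 725 ≡ 28 (mod 41); 28·22 ≡ 1, so inverse 22.
m ≡ 15·1025·3 + 13·1189·9 + 26·725·22 = 599938.
599938 mod 29725 = 5438.

5438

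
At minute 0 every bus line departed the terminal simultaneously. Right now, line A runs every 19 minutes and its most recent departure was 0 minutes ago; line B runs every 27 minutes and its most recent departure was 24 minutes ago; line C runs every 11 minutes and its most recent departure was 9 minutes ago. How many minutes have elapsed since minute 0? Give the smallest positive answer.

The moduli are pairwise coprime; N = 19·27·11 = 5643.
N/19 = 297; 297 ≡ 12 (mod 19); 12·8 ≡ 1, so inverse 8.
N/27 = 209; 209 ≡ 20 (mod 27); 20·23 ≡ 1, so inverse 23.
N/11 = 513; 513 ≡ 7 (mod 11); 7·8 ≡ 1, so inverse 8.
t ≡ 0·297·8 + 24·209·23 + 9·513·8 = 152304.
152304 mod 5643 = 5586.

5586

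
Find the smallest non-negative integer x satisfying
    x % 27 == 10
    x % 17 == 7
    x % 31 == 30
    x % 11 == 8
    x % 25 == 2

The moduli are pairwise coprime; N = 27·17·31·11·25 = 3912975.
N/27 = 144925; 144925 ≡ 16 (mod 27); 16·22 ≡ 1, so inverse 22.
N/17 = 230175; 230175 ≡ 12 (mod 17); 12·10 ≡ 1, so inverse 10.
N/31 = 126225; 126225 ≡ 24 (mod 31); 24·22 ≡ 1, so inverse 22.
N/11 = 355725; 355725 ≡ 7 (mod 11); 7·8 ≡ 1, so inverse 8.
N/25 = 156519; 156519 ≡ 19 (mod 25); 19·4 ≡ 1, so inverse 4.
x ≡ 10·144925·22 + 7·230175·10 + 30·126225·22 + 8·355725·8 + 2·156519·4 = 155322802.
155322802 mod 3912975 = 2716777.

2716777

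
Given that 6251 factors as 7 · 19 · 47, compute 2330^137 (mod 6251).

3485

Mod 7: 2330 ≡ 6; by Fermat, exponent reduces to 137 mod 6 = 5; 6^5 ≡ 6 (mod 7).
Mod 19: 2330 ≡ 12; by Fermat, exponent reduces to 137 mod 18 = 11; 12^11 ≡ 8 (mod 19).
Mod 47: 2330 ≡ 27; by Fermat, exponent reduces to 137 mod 46 = 45; 27^45 ≡ 7 (mod 47).
Combine by CRT: x ≡ 6 (mod 7), x ≡ 8 (mod 19), x ≡ 7 (mod 47) ⇒ x ≡ 3485 (mod 6251).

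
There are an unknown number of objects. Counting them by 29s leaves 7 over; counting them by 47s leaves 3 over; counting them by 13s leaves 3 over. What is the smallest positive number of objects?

1225

From N ≡ 7 (mod 29) write N = 7 + 29t. Substituting into N ≡ 3 (mod 47) gives 29t ≡ 43 (mod 47), and since 29⁻¹ ≡ 13 (mod 47), t ≡ 42. Hence N ≡ 7 + 29·42 = 1225 (mod 1363).
From N ≡ 1225 (mod 1363) write N = 1225 + 1363t. Substituting into N ≡ 3 (mod 13) gives 1363t ≡ 0 (mod 13), and since 11⁻¹ ≡ 6 (mod 13), t ≡ 0. Hence N ≡ 1225 + 1363·0 = 1225 (mod 17719).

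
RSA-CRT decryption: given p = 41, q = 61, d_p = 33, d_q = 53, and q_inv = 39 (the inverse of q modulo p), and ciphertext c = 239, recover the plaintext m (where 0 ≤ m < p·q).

1201

m₁ = c^(d_p) mod p: c ≡ 34 (mod 41), and 34^33 mod 41 = 12.
m₂ = c^(d_q) mod q: c ≡ 56 (mod 61), and 56^53 mod 61 = 42.
h = q_inv·(m₁ − m₂) mod p = 39·(12 − 42) mod 41 = 19.
m = m₂ + h·q = 42 + 19·61 = 1201.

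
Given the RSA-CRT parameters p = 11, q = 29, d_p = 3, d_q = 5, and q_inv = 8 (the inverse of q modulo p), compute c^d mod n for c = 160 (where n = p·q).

m₁ = c^(d_p) mod p: c ≡ 6 (mod 11), and 6^3 mod 11 = 7.
m₂ = c^(d_q) mod q: c ≡ 15 (mod 29), and 15^5 mod 29 = 10.
h = q_inv·(m₁ − m₂) mod p = 8·(7 − 10) mod 11 = 9.
m = m₂ + h·q = 10 + 9·29 = 271.

271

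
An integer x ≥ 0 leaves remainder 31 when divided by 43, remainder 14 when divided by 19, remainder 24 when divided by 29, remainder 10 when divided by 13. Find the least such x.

80441

The moduli are pairwise coprime; N = 43·19·29·13 = 308009.
N/43 = 7163; 7163 ≡ 25 (mod 43); 25·31 ≡ 1, so inverse 31.
N/19 = 16211; 16211 ≡ 4 (mod 19); 4·5 ≡ 1, so inverse 5.
N/29 = 10621; 10621 ≡ 7 (mod 29); 7·25 ≡ 1, so inverse 25.
N/13 = 23693; 23693 ≡ 7 (mod 13); 7·2 ≡ 1, so inverse 2.
x ≡ 31·7163·31 + 14·16211·5 + 24·10621·25 + 10·23693·2 = 14864873.
14864873 mod 308009 = 80441.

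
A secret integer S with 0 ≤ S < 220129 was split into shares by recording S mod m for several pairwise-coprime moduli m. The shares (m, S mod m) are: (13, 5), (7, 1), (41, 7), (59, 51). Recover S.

164130

The moduli are pairwise coprime; N = 13·7·41·59 = 220129.
N/13 = 16933; 16933 ≡ 7 (mod 13); 7·2 ≡ 1, so inverse 2.
N/7 = 31447; 31447 ≡ 3 (mod 7); 3·5 ≡ 1, so inverse 5.
N/41 = 5369; 5369 ≡ 39 (mod 41); 39·20 ≡ 1, so inverse 20.
N/59 = 3731; 3731 ≡ 14 (mod 59); 14·38 ≡ 1, so inverse 38.
S ≡ 5·16933·2 + 1·31447·5 + 7·5369·20 + 51·3731·38 = 8308903.
8308903 mod 220129 = 164130.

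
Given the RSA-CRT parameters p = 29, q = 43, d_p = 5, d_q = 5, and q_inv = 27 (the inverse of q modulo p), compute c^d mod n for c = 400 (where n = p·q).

547

m₁ = c^(d_p) mod p: c ≡ 23 (mod 29), and 23^5 mod 29 = 25.
m₂ = c^(d_q) mod q: c ≡ 13 (mod 43), and 13^5 mod 43 = 31.
h = q_inv·(m₁ − m₂) mod p = 27·(25 − 31) mod 29 = 12.
m = m₂ + h·q = 31 + 12·43 = 547.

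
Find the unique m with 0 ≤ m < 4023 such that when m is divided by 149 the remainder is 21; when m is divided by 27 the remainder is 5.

3299

Combine the congruences pairwise.
From m ≡ 21 (mod 149) write m = 21 + 149t. Substituting into m ≡ 5 (mod 27) gives 149t ≡ 11 (mod 27), and since 14⁻¹ ≡ 2 (mod 27), t ≡ 22. Hence m ≡ 21 + 149·22 = 3299 (mod 4023).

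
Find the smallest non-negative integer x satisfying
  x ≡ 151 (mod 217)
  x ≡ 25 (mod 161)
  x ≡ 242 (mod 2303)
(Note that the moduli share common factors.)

gcd(217, 161) = 7 and 7 | (25 − 151), so the pair is consistent; merging gives x ≡ 3406 (mod 4991), where 4991 = lcm(217, 161).
gcd(4991, 2303) = 7 and 7 | (242 − 3406), so the pair is consistent; merging gives x ≡ 1246165 (mod 1642039), where 1642039 = lcm(4991, 2303).
The solution is unique modulo lcm(217, 161, 2303) = 1642039.

1246165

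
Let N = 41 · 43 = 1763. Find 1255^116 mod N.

1000

Mod 41: 1255 ≡ 25; by Fermat, exponent reduces to 116 mod 40 = 36; 25^36 ≡ 16 (mod 41).
Mod 43: 1255 ≡ 8; by Fermat, exponent reduces to 116 mod 42 = 32; 8^32 ≡ 11 (mod 43).
Combine by CRT: x ≡ 16 (mod 41), x ≡ 11 (mod 43) ⇒ x ≡ 1000 (mod 1763).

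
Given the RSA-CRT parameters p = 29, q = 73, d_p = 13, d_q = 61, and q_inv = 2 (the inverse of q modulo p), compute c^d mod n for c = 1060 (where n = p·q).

m₁ = c^(d_p) mod p: c ≡ 16 (mod 29), and 16^13 mod 29 = 20.
m₂ = c^(d_q) mod q: c ≡ 38 (mod 73), and 38^61 mod 73 = 12.
h = q_inv·(m₁ − m₂) mod p = 2·(20 − 12) mod 29 = 16.
m = m₂ + h·q = 12 + 16·73 = 1180.

1180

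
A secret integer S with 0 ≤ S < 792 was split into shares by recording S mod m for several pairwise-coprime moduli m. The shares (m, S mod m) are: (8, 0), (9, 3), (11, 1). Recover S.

408

The moduli are pairwise coprime; N = 8·9·11 = 792.
N/8 = 99; 99 ≡ 3 (mod 8); 3·3 ≡ 1, so inverse 3.
N/9 = 88; 88 ≡ 7 (mod 9); 7·4 ≡ 1, so inverse 4.
N/11 = 72; 72 ≡ 6 (mod 11); 6·2 ≡ 1, so inverse 2.
S ≡ 0·99·3 + 3·88·4 + 1·72·2 = 1200.
1200 mod 792 = 408.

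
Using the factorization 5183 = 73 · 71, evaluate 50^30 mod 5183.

3002

Mod 73: 50 ≡ 50; 50^30 ≡ 9 (mod 73).
Mod 71: 50 ≡ 50; 50^30 ≡ 20 (mod 71).
Combine by CRT: x ≡ 9 (mod 73), x ≡ 20 (mod 71) ⇒ x ≡ 3002 (mod 5183).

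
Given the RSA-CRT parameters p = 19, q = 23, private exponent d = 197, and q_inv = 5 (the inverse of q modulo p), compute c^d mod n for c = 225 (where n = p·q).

101

d_p = d mod (p−1) = 197 mod 18 = 17; d_q = d mod (q−1) = 21.
m₁ = c^(d_p) mod p: c ≡ 16 (mod 19), and 16^17 mod 19 = 6.
m₂ = c^(d_q) mod q: c ≡ 18 (mod 23), and 18^21 mod 23 = 9.
h = q_inv·(m₁ − m₂) mod p = 5·(6 − 9) mod 19 = 4.
m = m₂ + h·q = 9 + 4·23 = 101.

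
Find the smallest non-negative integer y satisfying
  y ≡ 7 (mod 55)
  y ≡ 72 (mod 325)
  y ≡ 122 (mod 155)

7872

gcd(55, 325) = 5 and 5 | (72 − 7), so the pair is consistent; merging gives y ≡ 722 (mod 3575), where 3575 = lcm(55, 325).
gcd(3575, 155) = 5 and 5 | (122 − 722), so the pair is consistent; merging gives y ≡ 7872 (mod 110825), where 110825 = lcm(3575, 155).
The solution is unique modulo lcm(55, 325, 155) = 110825.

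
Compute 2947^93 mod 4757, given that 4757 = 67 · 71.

1540

Mod 67: 2947 ≡ 66; by Fermat, exponent reduces to 93 mod 66 = 27; 66^27 ≡ 66 (mod 67).
Mod 71: 2947 ≡ 36; by Fermat, exponent reduces to 93 mod 70 = 23; 36^23 ≡ 49 (mod 71).
Combine by CRT: x ≡ 66 (mod 67), x ≡ 49 (mod 71) ⇒ x ≡ 1540 (mod 4757).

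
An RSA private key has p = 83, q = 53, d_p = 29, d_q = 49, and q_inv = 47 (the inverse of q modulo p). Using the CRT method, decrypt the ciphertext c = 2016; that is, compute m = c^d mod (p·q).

m₁ = c^(d_p) mod p: c ≡ 24 (mod 83), and 24^29 mod 83 = 79.
m₂ = c^(d_q) mod q: c ≡ 2 (mod 53), and 2^49 mod 53 = 20.
h = q_inv·(m₁ − m₂) mod p = 47·(79 − 20) mod 83 = 34.
m = m₂ + h·q = 20 + 34·53 = 1822.

1822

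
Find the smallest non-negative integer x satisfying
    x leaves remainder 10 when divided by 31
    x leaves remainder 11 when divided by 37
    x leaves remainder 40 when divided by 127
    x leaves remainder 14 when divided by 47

From x ≡ 10 (mod 31) write x = 10 + 31t. Substituting into x ≡ 11 (mod 37) gives 31t ≡ 1 (mod 37), and since 31⁻¹ ≡ 6 (mod 37), t ≡ 6. Hence x ≡ 10 + 31·6 = 196 (mod 1147).
From x ≡ 196 (mod 1147) write x = 196 + 1147t. Substituting into x ≡ 40 (mod 127) gives 1147t ≡ 98 (mod 127), and since 4⁻¹ ≡ 32 (mod 127), t ≡ 88. Hence x ≡ 196 + 1147·88 = 101132 (mod 145669).
From x ≡ 101132 (mod 145669) write x = 101132 + 145669t. Substituting into x ≡ 14 (mod 47) gives 145669t ≡ 26 (mod 47), and since 16⁻¹ ≡ 3 (mod 47), t ≡ 31. Hence x ≡ 101132 + 145669·31 = 4616871 (mod 6846443).

4616871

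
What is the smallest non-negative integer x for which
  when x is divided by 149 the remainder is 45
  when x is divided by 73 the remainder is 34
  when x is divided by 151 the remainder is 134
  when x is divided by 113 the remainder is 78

13864048

The moduli are pairwise coprime; N = 149·73·151·113 = 185594251.
N/149 = 1245599; 1245599 ≡ 108 (mod 149); 108·109 ≡ 1, so inverse 109.
N/73 = 2542387; 2542387 ≡ 16 (mod 73); 16·32 ≡ 1, so inverse 32.
N/151 = 1229101; 1229101 ≡ 112 (mod 151); 112·120 ≡ 1, so inverse 120.
N/113 = 1642427; 1642427 ≡ 85 (mod 113); 85·4 ≡ 1, so inverse 4.
x ≡ 45·1245599·109 + 34·2542387·32 + 134·1229101·120 + 78·1642427·4 = 29152161455.
29152161455 mod 185594251 = 13864048.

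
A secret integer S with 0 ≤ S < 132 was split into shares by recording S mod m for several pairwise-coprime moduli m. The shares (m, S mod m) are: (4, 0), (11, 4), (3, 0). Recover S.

The moduli are pairwise coprime; N = 4·11·3 = 132.
N/4 = 33; 33 ≡ 1 (mod 4), inverse 1.
N/11 = 12; 12 ≡ 1 (mod 11), inverse 1.
N/3 = 44; 44 ≡ 2 (mod 3); 2·2 ≡ 1, so inverse 2.
S ≡ 0·33·1 + 4·12·1 + 0·44·2 = 48.
48 mod 132 = 48.

48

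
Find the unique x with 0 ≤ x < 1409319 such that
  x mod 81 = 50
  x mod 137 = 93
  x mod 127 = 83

1130891

Combine the congruences pairwise.
From x ≡ 50 (mod 81) write x = 50 + 81t. Substituting into x ≡ 93 (mod 137) gives 81t ≡ 43 (mod 137), and since 81⁻¹ ≡ 22 (mod 137), t ≡ 124. Hence x ≡ 50 + 81·124 = 10094 (mod 11097).
From x ≡ 10094 (mod 11097) write x = 10094 + 11097t. Substituting into x ≡ 83 (mod 127) gives 11097t ≡ 22 (mod 127), and since 48⁻¹ ≡ 45 (mod 127), t ≡ 101. Hence x ≡ 10094 + 11097·101 = 1130891 (mod 1409319).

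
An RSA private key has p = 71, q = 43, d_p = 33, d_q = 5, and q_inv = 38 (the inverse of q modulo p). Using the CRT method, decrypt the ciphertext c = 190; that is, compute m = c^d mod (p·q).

1653

m₁ = c^(d_p) mod p: c ≡ 48 (mod 71), and 48^33 mod 71 = 20.
m₂ = c^(d_q) mod q: c ≡ 18 (mod 43), and 18^5 mod 43 = 19.
h = q_inv·(m₁ − m₂) mod p = 38·(20 − 19) mod 71 = 38.
m = m₂ + h·q = 19 + 38·43 = 1653.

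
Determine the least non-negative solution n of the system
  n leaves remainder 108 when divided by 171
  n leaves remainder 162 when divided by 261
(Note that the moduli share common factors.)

Combine the congruences pairwise.
gcd(171, 261) = 9 and 9 | (162 − 108), so the pair is consistent; merging gives n ≡ 1989 (mod 4959), where 4959 = lcm(171, 261).
The solution is unique modulo lcm(171, 261) = 4959.

1989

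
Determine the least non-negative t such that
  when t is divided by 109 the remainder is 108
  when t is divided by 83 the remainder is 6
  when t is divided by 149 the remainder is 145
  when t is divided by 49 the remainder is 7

29442098

The moduli are pairwise coprime; N = 109·83·149·49 = 66052147.
N/109 = 605983; 605983 ≡ 52 (mod 109); 52·65 ≡ 1, so inverse 65.
N/83 = 795809; 795809 ≡ 5 (mod 83); 5·50 ≡ 1, so inverse 50.
N/149 = 443303; 443303 ≡ 28 (mod 149); 28·16 ≡ 1, so inverse 16.
N/49 = 1348003; 1348003 ≡ 13 (mod 49); 13·34 ≡ 1, so inverse 34.
t ≡ 108·605983·65 + 6·795809·50 + 145·443303·16 + 7·1348003·34 = 5842031034.
5842031034 mod 66052147 = 29442098.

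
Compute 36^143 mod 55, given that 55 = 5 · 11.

Mod 5: 36 ≡ 1; by Fermat, exponent reduces to 143 mod 4 = 3; 1^3 ≡ 1 (mod 5).
Mod 11: 36 ≡ 3; by Fermat, exponent reduces to 143 mod 10 = 3; 3^3 ≡ 5 (mod 11).
Combine by CRT: x ≡ 1 (mod 5), x ≡ 5 (mod 11) ⇒ x ≡ 16 (mod 55).

16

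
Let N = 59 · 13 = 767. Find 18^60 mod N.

560

Mod 59: 18 ≡ 18; by Fermat, exponent reduces to 60 mod 58 = 2; 18^2 ≡ 29 (mod 59).
Mod 13: 18 ≡ 5; since 12 | 60, by Fermat 5^60 ≡ 1 (mod 13).
Combine by CRT: x ≡ 29 (mod 59), x ≡ 1 (mod 13) ⇒ x ≡ 560 (mod 767).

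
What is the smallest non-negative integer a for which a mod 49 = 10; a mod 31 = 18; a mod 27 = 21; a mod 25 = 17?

From a ≡ 10 (mod 49) write a = 10 + 49t. Substituting into a ≡ 18 (mod 31) gives 49t ≡ 8 (mod 31), and since 18⁻¹ ≡ 19 (mod 31), t ≡ 28. Hence a ≡ 10 + 49·28 = 1382 (mod 1519).
From a ≡ 1382 (mod 1519) write a = 1382 + 1519t. Substituting into a ≡ 21 (mod 27) gives 1519t ≡ 16 (mod 27), and since 7⁻¹ ≡ 4 (mod 27), t ≡ 10. Hence a ≡ 1382 + 1519·10 = 16572 (mod 41013).
From a ≡ 16572 (mod 41013) write a = 16572 + 41013t. Substituting into a ≡ 17 (mod 25) gives 41013t ≡ 20 (mod 25), and since 13⁻¹ ≡ 2 (mod 25), t ≡ 15. Hence a ≡ 16572 + 41013·15 = 631767 (mod 1025325).

631767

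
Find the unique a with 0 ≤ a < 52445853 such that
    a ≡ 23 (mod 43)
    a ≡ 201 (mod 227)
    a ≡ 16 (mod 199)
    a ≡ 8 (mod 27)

The moduli are pairwise coprime; N = 43·227·199·27 = 52445853.
N/43 = 1219671; 1219671 ≡ 19 (mod 43); 19·34 ≡ 1, so inverse 34.
N/227 = 231039; 231039 ≡ 180 (mod 227); 180·198 ≡ 1, so inverse 198.
N/199 = 263547; 263547 ≡ 71 (mod 199); 71·185 ≡ 1, so inverse 185.
N/27 = 1942439; 1942439 ≡ 5 (mod 27); 5·11 ≡ 1, so inverse 11.
a ≡ 23·1219671·34 + 201·231039·198 + 16·263547·185 + 8·1942439·11 = 11099706596.
11099706596 mod 52445853 = 33631613.

33631613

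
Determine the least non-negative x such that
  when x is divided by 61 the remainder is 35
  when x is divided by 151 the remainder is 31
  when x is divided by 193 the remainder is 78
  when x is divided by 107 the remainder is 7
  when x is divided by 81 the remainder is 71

Combine the congruences pairwise.
From x ≡ 35 (mod 61) write x = 35 + 61t. Substituting into x ≡ 31 (mod 151) gives 61t ≡ 147 (mod 151), and since 61⁻¹ ≡ 52 (mod 151), t ≡ 94. Hence x ≡ 35 + 61·94 = 5769 (mod 9211).
From x ≡ 5769 (mod 9211) write x = 5769 + 9211t. Substituting into x ≡ 78 (mod 193) gives 9211t ≡ 99 (mod 193), and since 140⁻¹ ≡ 142 (mod 193), t ≡ 162. Hence x ≡ 5769 + 9211·162 = 1497951 (mod 1777723).
From x ≡ 1497951 (mod 1777723) write x = 1497951 + 1777723t. Substituting into x ≡ 7 (mod 107) gives 1777723t ≡ 56 (mod 107), and since 25⁻¹ ≡ 30 (mod 107), t ≡ 75. Hence x ≡ 1497951 + 1777723·75 = 134827176 (mod 190216361).
From x ≡ 134827176 (mod 190216361) write x = 134827176 + 190216361t. Substituting into x ≡ 71 (mod 81) gives 190216361t ≡ 68 (mod 81), and since 11⁻¹ ≡ 59 (mod 81), t ≡ 43. Hence x ≡ 134827176 + 190216361·43 = 8314130699 (mod 15407525241).

8314130699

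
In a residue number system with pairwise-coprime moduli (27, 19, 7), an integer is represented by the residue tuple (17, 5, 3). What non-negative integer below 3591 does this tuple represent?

2285

Combine the congruences pairwise.
From x ≡ 17 (mod 27) write x = 17 + 27t. Substituting into x ≡ 5 (mod 19) gives 27t ≡ 7 (mod 19), and since 8⁻¹ ≡ 12 (mod 19), t ≡ 8. Hence x ≡ 17 + 27·8 = 233 (mod 513).
From x ≡ 233 (mod 513) write x = 233 + 513t. Substituting into x ≡ 3 (mod 7) gives 513t ≡ 1 (mod 7), and since 2⁻¹ ≡ 4 (mod 7), t ≡ 4. Hence x ≡ 233 + 513·4 = 2285 (mod 3591).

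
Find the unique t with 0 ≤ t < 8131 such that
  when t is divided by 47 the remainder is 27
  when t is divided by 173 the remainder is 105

From t ≡ 27 (mod 47) write t = 27 + 47s. Substituting into t ≡ 105 (mod 173) gives 47s ≡ 78 (mod 173), and since 47⁻¹ ≡ 81 (mod 173), s ≡ 90. Hence t ≡ 27 + 47·90 = 4257 (mod 8131).

4257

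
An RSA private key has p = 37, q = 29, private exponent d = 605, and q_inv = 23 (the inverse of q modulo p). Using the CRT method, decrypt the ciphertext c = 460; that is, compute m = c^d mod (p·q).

922

d_p = d mod (p−1) = 605 mod 36 = 29; d_q = d mod (q−1) = 17.
m₁ = c^(d_p) mod p: c ≡ 16 (mod 37), and 16^29 mod 37 = 34.
m₂ = c^(d_q) mod q: c ≡ 25 (mod 29), and 25^17 mod 29 = 23.
h = q_inv·(m₁ − m₂) mod p = 23·(34 − 23) mod 37 = 31.
m = m₂ + h·q = 23 + 31·29 = 922.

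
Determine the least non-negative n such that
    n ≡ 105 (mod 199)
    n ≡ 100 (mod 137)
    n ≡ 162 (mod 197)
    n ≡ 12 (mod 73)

From n ≡ 105 (mod 199) write n = 105 + 199t. Substituting into n ≡ 100 (mod 137) gives 199t ≡ 132 (mod 137), and since 62⁻¹ ≡ 42 (mod 137), t ≡ 64. Hence n ≡ 105 + 199·64 = 12841 (mod 27263).
From n ≡ 12841 (mod 27263) write n = 12841 + 27263t. Substituting into n ≡ 162 (mod 197) gives 27263t ≡ 126 (mod 197), and since 77⁻¹ ≡ 87 (mod 197), t ≡ 127. Hence n ≡ 12841 + 27263·127 = 3475242 (mod 5370811).
From n ≡ 3475242 (mod 5370811) write n = 3475242 + 5370811t. Substituting into n ≡ 12 (mod 73) gives 5370811t ≡ 8 (mod 73), and since 55⁻¹ ≡ 4 (mod 73), t ≡ 32. Hence n ≡ 3475242 + 5370811·32 = 175341194 (mod 392069203).

175341194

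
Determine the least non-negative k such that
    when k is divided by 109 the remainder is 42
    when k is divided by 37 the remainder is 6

From k ≡ 42 (mod 109) write k = 42 + 109t. Substituting into k ≡ 6 (mod 37) gives 109t ≡ 1 (mod 37), and since 35⁻¹ ≡ 18 (mod 37), t ≡ 18. Hence k ≡ 42 + 109·18 = 2004 (mod 4033).

2004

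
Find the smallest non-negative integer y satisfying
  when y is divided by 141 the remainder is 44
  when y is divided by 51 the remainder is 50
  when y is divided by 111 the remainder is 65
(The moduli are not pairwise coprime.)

77876

Combine the congruences pairwise.
gcd(141, 51) = 3 and 3 | (50 − 44), so the pair is consistent; merging gives y ≡ 1172 (mod 2397), where 2397 = lcm(141, 51).
gcd(2397, 111) = 3 and 3 | (65 − 1172), so the pair is consistent; merging gives y ≡ 77876 (mod 88689), where 88689 = lcm(2397, 111).
The solution is unique modulo lcm(141, 51, 111) = 88689.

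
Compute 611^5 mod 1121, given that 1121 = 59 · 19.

357

Mod 59: 611 ≡ 21; 21^5 ≡ 3 (mod 59).
Mod 19: 611 ≡ 3; 3^5 ≡ 15 (mod 19).
Combine by CRT: x ≡ 3 (mod 59), x ≡ 15 (mod 19) ⇒ x ≡ 357 (mod 1121).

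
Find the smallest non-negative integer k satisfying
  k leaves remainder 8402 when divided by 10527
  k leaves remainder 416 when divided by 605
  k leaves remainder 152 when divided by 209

Combine the congruences pairwise.
gcd(10527, 605) = 121 and 121 | (416 − 8402), so the pair is consistent; merging gives k ≡ 29456 (mod 52635), where 52635 = lcm(10527, 605).
gcd(52635, 209) = 11 and 11 | (152 − 29456), so the pair is consistent; merging gives k ≡ 766346 (mod 1000065), where 1000065 = lcm(52635, 209).
The solution is unique modulo lcm(10527, 605, 209) = 1000065.

766346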